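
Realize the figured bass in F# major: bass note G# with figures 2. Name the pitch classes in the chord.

G#, A#, C#, E#

The written figures 2 are shorthand for 6/4/2: the 6/4 are implied.
A second above G# in this key is A#.
A fourth above G# in this key is C#.
A sixth above G# in this key is E#.
Together with the bass G#, this spells A# minor seventh in third inversion.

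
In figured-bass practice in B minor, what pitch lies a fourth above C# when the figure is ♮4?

F

Counting 3 letter steps above C# lands on F; in B minor, that letter is F#.
The ♮4 figure makes it natural, giving F.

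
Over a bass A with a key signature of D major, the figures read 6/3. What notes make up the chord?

A, C#, F#

A third above A in this key is C#.
A sixth above A in this key is F#.
Together with the bass A, this spells F# minor in first inversion.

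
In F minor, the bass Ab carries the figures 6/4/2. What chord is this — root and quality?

The figures 6/4/2 indicate a seventh chord in third inversion.
In third inversion the root lies a second above the bass: a second above Ab in F minor is Bb.
The chord tones are Ab, Bb, Db, F, giving Bb minor seventh.

Bb minor seventh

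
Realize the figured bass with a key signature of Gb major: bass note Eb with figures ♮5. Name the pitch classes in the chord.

Eb, Gb, B

The written figures ♮5 are shorthand for 5/3: the 3 is implied.
A third above Eb in this key is Gb.
A fifth above Eb in this key is Bb, made natural (B) by the ♮ figure.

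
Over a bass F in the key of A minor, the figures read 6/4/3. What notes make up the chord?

A third above F in this key is A.
A fourth above F in this key is B.
A sixth above F in this key is D.
Together with the bass F, this spells B half-diminished seventh in second inversion.

F, A, B, D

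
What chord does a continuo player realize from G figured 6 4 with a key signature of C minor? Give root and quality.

The figures 6 4 indicate a triad in second inversion.
In second inversion the root lies a fourth above the bass: a fourth above G in C minor is C.
The chord tones are G, C, Eb, giving C minor.

C minor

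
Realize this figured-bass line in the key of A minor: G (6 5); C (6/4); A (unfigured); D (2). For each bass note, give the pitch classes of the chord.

G, B, D, E | C, F, A | A, C, E | D, E, G, B

G (6/5/3): G, B, D, E.
C (6/4): C, F, A.
A (5/3): A, C, E.
D (6/4/2): D, E, G, B.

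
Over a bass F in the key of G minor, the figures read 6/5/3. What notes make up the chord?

A third above F in this key is A.
A fifth above F in this key is C.
A sixth above F in this key is D.
Together with the bass F, this spells D minor seventh in first inversion.

F, A, C, D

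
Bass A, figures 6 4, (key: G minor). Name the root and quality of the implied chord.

D minor

The figures 6 4 indicate a triad in second inversion.
In second inversion the root lies a fourth above the bass: a fourth above A in G minor is D.
The chord tones are A, D, F, giving D minor.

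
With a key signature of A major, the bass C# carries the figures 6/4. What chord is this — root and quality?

F# minor

The figures 6/4 indicate a triad in second inversion.
In second inversion the root lies a fourth above the bass: a fourth above C# in A major is F#.
The chord tones are C#, F#, A, giving F# minor.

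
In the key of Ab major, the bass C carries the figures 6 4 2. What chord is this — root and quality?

Db major seventh

The figures 6 4 2 indicate a seventh chord in third inversion.
In third inversion the root lies a second above the bass: a second above C in Ab major is Db.
The chord tones are C, Db, F, Ab, giving Db major seventh.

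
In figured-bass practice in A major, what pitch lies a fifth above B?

F#

Counting 4 letter steps above B lands on F; in A major, that letter is F#.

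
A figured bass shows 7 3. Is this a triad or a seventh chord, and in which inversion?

seventh chord, root position

7 3 is shorthand for 7/5/3.
Intervals of 7/5/3 above the bass form a seventh chord; the bass is the root, so this is root position.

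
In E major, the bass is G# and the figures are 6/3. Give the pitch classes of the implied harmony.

G#, B, E

A third above G# in this key is B.
A sixth above G# in this key is E.
Together with the bass G#, this spells E major in first inversion.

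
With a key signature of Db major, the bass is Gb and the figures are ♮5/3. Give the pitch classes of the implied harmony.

A third above Gb in this key is Bb.
A fifth above Gb in this key is Db, made natural (D) by the ♮ figure.
Together with the bass Gb, this spells Gb augmented in root position.

Gb, Bb, D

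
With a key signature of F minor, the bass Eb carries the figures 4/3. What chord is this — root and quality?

The figures 4/3 indicate a seventh chord in second inversion.
In second inversion the root lies a fourth above the bass: a fourth above Eb in F minor is Ab.
The chord tones are Eb, G, Ab, C, giving Ab major seventh.

Ab major seventh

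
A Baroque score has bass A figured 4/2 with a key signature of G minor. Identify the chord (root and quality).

The figures 4/2 indicate a seventh chord in third inversion.
In third inversion the root lies a second above the bass: a second above A in G minor is Bb.
The chord tones are A, Bb, D, F, giving Bb major seventh.

Bb major seventh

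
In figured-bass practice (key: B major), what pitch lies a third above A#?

C#

Counting 2 letter steps above A# lands on C; in B major, that letter is C#.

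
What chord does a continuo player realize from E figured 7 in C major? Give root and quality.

The figures 7 indicate a seventh chord in root position.
In root position the bass is the root, so the root is E.
The chord tones are E, G, B, D, giving E minor seventh.

E minor seventh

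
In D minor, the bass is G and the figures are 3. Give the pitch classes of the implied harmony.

G, Bb, D

The written figures 3 are shorthand for 5/3: the 5 is implied.
A third above G in this key is Bb.
A fifth above G in this key is D.
Together with the bass G, this spells G minor in root position.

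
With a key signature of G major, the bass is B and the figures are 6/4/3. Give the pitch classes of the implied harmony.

B, D, E, G

A third above B in this key is D.
A fourth above B in this key is E.
A sixth above B in this key is G.
Together with the bass B, this spells E minor seventh in second inversion.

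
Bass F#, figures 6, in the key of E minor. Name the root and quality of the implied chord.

The figures 6 indicate a triad in first inversion.
In first inversion the root lies a sixth above the bass: a sixth above F# in E minor is D.
The chord tones are F#, A, D, giving D major.

D major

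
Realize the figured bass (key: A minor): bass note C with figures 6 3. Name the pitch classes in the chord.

A third above C in this key is E.
A sixth above C in this key is A.
Together with the bass C, this spells A minor in first inversion.

C, E, A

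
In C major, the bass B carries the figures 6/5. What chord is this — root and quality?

G dominant seventh

The figures 6/5 indicate a seventh chord in first inversion.
In first inversion the root lies a sixth above the bass: a sixth above B in C major is G.
The chord tones are B, D, F, G, giving G dominant seventh.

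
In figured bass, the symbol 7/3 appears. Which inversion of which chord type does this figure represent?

seventh chord, root position

7/3 is shorthand for 7/5/3.
Intervals of 7/5/3 above the bass form a seventh chord; the bass is the root, so this is root position.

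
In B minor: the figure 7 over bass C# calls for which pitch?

Counting 6 letter steps above C# lands on B; in B minor, that letter is B.

B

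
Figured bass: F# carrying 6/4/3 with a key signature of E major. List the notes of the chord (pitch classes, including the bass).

A third above F# in this key is A.
A fourth above F# in this key is B.
A sixth above F# in this key is D#.
Together with the bass F#, this spells B dominant seventh in second inversion.

F#, A, B, D#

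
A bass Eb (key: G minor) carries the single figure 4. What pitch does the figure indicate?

Counting 3 letter steps above Eb lands on A; in G minor, that letter is A.

A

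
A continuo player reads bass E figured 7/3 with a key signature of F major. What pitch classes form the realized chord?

E, G, Bb, D

The written figures 7/3 are shorthand for 7/5/3: the 5 is implied.
A third above E in this key is G.
A fifth above E in this key is Bb.
A seventh above E in this key is D.
Together with the bass E, this spells E half-diminished seventh in root position.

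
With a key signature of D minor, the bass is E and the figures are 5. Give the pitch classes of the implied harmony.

The written figures 5 are shorthand for 5/3: the 3 is implied.
A third above E in this key is G.
A fifth above E in this key is Bb.
Together with the bass E, this spells E diminished in root position.

E, G, Bb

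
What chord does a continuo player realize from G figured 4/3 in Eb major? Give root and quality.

C minor seventh

The figures 4/3 indicate a seventh chord in second inversion.
In second inversion the root lies a fourth above the bass: a fourth above G in Eb major is C.
The chord tones are G, Bb, C, Eb, giving C minor seventh.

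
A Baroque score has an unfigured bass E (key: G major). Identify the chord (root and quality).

An unfigured bass indicates a triad in root position.
In root position the bass is the root, so the root is E.
The chord tones are E, G, B, giving E minor.

E minor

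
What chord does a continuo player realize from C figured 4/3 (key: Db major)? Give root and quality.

F minor seventh

The figures 4/3 indicate a seventh chord in second inversion.
In second inversion the root lies a fourth above the bass: a fourth above C in Db major is F.
The chord tones are C, Eb, F, Ab, giving F minor seventh.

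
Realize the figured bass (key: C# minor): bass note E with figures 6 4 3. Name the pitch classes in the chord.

A third above E in this key is G#.
A fourth above E in this key is A.
A sixth above E in this key is C#.
Together with the bass E, this spells A major seventh in second inversion.

E, G#, A, C#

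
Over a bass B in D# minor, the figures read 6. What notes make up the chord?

B, D#, G#

The written figures 6 are shorthand for 6/3: the 3 is implied.
A third above B in this key is D#.
A sixth above B in this key is G#.
Together with the bass B, this spells G# minor in first inversion.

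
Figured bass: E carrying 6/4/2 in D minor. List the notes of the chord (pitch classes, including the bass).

E, F, A, C

A second above E in this key is F.
A fourth above E in this key is A.
A sixth above E in this key is C.
Together with the bass E, this spells F major seventh in third inversion.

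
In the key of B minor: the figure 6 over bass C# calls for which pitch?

A

Counting 5 letter steps above C# lands on A; in B minor, that letter is A.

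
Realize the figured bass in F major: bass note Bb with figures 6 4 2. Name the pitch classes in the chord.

Bb, C, E, G

A second above Bb in this key is C.
A fourth above Bb in this key is E.
A sixth above Bb in this key is G.
Together with the bass Bb, this spells C dominant seventh in third inversion.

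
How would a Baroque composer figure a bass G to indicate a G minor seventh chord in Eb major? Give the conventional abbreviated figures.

G is the root of G minor seventh, so the chord is in root position.
A seventh chord in root position is figured 7/5/3, conventionally abbreviated 7.

7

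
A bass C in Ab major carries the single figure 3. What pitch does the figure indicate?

Counting 2 letter steps above C lands on E; in Ab major, that letter is Eb.

Eb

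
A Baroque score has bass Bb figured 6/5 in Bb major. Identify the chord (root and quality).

G minor seventh

The figures 6/5 indicate a seventh chord in first inversion.
In first inversion the root lies a sixth above the bass: a sixth above Bb in Bb major is G.
The chord tones are Bb, D, F, G, giving G minor seventh.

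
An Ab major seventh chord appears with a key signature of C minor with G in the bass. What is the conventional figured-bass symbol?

4/2

G is the seventh of Ab major seventh, so the chord is in third inversion.
A seventh chord in third inversion is figured 6/4/2, conventionally abbreviated 4/2.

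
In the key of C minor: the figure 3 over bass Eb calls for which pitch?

Counting 2 letter steps above Eb lands on G; in C minor, that letter is G.

G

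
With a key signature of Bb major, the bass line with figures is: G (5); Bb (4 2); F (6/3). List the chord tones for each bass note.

G, Bb, D | Bb, C, Eb, G | F, A, D

G (5/3): G, Bb, D.
Bb (6/4/2): Bb, C, Eb, G.
F (6/3): F, A, D.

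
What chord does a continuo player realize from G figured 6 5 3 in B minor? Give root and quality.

The figures 6 5 3 indicate a seventh chord in first inversion.
In first inversion the root lies a sixth above the bass: a sixth above G in B minor is E.
The chord tones are G, B, D, E, giving E minor seventh.

E minor seventh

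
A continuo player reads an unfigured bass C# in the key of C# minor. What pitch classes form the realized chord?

C#, E, G#

An unfigured bass implies 5/3.
A third above C# in this key is E.
A fifth above C# in this key is G#.
Together with the bass C#, this spells C# minor in root position.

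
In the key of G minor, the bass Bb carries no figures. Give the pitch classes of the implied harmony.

An unfigured bass implies 5/3.
A third above Bb in this key is D.
A fifth above Bb in this key is F.
Together with the bass Bb, this spells Bb major in root position.

Bb, D, F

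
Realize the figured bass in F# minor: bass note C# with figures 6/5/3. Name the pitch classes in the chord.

C#, E, G#, A

A third above C# in this key is E.
A fifth above C# in this key is G#.
A sixth above C# in this key is A.
Together with the bass C#, this spells A major seventh in first inversion.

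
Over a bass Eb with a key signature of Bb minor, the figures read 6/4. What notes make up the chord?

A fourth above Eb in this key is Ab.
A sixth above Eb in this key is C.
Together with the bass Eb, this spells Ab major in second inversion.

Eb, Ab, C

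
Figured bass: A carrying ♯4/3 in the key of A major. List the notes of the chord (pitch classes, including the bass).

The written figures ♯4/3 are shorthand for 6/4/3: the 6 is implied.
A third above A in this key is C#.
A fourth above A in this key is D, raised to D# by the sharp.
A sixth above A in this key is F#.
Together with the bass A, this spells D# half-diminished seventh in second inversion.

A, C#, D#, F#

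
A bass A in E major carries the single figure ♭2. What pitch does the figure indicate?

Counting 1 letter step above A lands on B; in E major, that letter is B.
The b2 figure lowers it a semitone, giving Bb.

Bb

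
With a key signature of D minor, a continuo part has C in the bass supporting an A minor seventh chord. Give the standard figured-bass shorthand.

6/5

C is the third of A minor seventh, so the chord is in first inversion.
A seventh chord in first inversion is figured 6/5/3, conventionally abbreviated 6/5.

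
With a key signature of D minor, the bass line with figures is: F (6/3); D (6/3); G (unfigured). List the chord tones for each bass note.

F (6/3): F, A, D.
D (6/3): D, F, Bb.
G (5/3): G, Bb, D.

F, A, D | D, F, Bb | G, Bb, D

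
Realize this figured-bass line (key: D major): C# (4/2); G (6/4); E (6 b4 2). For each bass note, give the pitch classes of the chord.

C#, D, F#, A | G, C#, E | E, F#, Ab, C#

C# (6/4/2): C#, D, F#, A.
G (6/4): G, C#, E.
E (6/b4/2): E, F#, Ab, C#.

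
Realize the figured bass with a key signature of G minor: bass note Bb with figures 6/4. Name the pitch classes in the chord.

Bb, Eb, G

A fourth above Bb in this key is Eb.
A sixth above Bb in this key is G.
Together with the bass Bb, this spells Eb major in second inversion.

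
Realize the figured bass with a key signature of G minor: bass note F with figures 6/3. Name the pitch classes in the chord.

F, A, D

A third above F in this key is A.
A sixth above F in this key is D.
Together with the bass F, this spells D minor in first inversion.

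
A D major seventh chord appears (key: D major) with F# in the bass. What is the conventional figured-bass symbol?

6/5

F# is the third of D major seventh, so the chord is in first inversion.
A seventh chord in first inversion is figured 6/5/3, conventionally abbreviated 6/5.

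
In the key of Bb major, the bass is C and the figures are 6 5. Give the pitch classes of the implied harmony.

The written figures 6 5 are shorthand for 6/5/3: the 3 is implied.
A third above C in this key is Eb.
A fifth above C in this key is G.
A sixth above C in this key is A.
Together with the bass C, this spells A half-diminished seventh in first inversion.

C, Eb, G, A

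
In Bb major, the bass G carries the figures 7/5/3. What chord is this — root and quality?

G minor seventh

The figures 7/5/3 indicate a seventh chord in root position.
In root position the bass is the root, so the root is G.
The chord tones are G, Bb, D, F, giving G minor seventh.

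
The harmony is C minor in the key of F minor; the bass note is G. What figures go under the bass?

6/4

G is the fifth of C minor, so the chord is in second inversion.
A triad in second inversion is figured 6/4, conventionally abbreviated 6/4.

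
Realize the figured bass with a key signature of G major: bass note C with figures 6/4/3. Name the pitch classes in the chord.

C, E, F#, A

A third above C in this key is E.
A fourth above C in this key is F#.
A sixth above C in this key is A.
Together with the bass C, this spells F# half-diminished seventh in second inversion.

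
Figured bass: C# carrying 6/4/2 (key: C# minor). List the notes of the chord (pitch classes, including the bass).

A second above C# in this key is D#.
A fourth above C# in this key is F#.
A sixth above C# in this key is A.
Together with the bass C#, this spells D# half-diminished seventh in third inversion.

C#, D#, F#, A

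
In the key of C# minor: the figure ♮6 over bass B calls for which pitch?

Counting 5 letter steps above B lands on G; in C# minor, that letter is G#.
The ♮6 figure makes it natural, giving G.

G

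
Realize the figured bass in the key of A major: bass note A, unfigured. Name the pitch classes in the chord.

An unfigured bass implies 5/3.
A third above A in this key is C#.
A fifth above A in this key is E.
Together with the bass A, this spells A major in root position.

A, C#, E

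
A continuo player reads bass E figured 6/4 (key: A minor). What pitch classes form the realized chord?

E, A, C

A fourth above E in this key is A.
A sixth above E in this key is C.
Together with the bass E, this spells A minor in second inversion.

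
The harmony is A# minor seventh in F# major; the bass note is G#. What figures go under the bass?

4/2

G# is the seventh of A# minor seventh, so the chord is in third inversion.
A seventh chord in third inversion is figured 6/4/2, conventionally abbreviated 4/2.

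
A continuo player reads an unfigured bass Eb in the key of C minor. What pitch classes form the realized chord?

Eb, G, Bb

An unfigured bass implies 5/3.
A third above Eb in this key is G.
A fifth above Eb in this key is Bb.
Together with the bass Eb, this spells Eb major in root position.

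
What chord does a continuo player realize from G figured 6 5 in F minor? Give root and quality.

Eb dominant seventh

The figures 6 5 indicate a seventh chord in first inversion.
In first inversion the root lies a sixth above the bass: a sixth above G in F minor is Eb.
The chord tones are G, Bb, Db, Eb, giving Eb dominant seventh.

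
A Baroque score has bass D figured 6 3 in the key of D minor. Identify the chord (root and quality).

The figures 6 3 indicate a triad in first inversion.
In first inversion the root lies a sixth above the bass: a sixth above D in D minor is Bb.
The chord tones are D, F, Bb, giving Bb major.

Bb major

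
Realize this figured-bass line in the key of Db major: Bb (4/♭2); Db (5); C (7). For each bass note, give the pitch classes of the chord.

Bb, Cb, Eb, Gb | Db, F, Ab | C, Eb, Gb, Bb

Bb (6/4/b2): Bb, Cb, Eb, Gb.
Db (5/3): Db, F, Ab.
C (7/5/3): C, Eb, Gb, Bb.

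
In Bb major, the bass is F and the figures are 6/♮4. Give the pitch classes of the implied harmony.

F, B, D

A fourth above F in this key is Bb, made natural (B) by the ♮ figure.
A sixth above F in this key is D.
Together with the bass F, this spells B diminished in second inversion.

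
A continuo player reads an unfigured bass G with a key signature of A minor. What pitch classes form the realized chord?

G, B, D

An unfigured bass implies 5/3.
A third above G in this key is B.
A fifth above G in this key is D.
Together with the bass G, this spells G major in root position.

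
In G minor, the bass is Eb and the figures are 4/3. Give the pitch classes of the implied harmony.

The written figures 4/3 are shorthand for 6/4/3: the 6 is implied.
A third above Eb in this key is G.
A fourth above Eb in this key is A.
A sixth above Eb in this key is C.
Together with the bass Eb, this spells A half-diminished seventh in second inversion.

Eb, G, A, C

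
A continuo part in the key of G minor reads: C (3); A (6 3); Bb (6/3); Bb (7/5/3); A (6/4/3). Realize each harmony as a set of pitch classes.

C, Eb, G | A, C, F | Bb, D, G | Bb, D, F, A | A, C, D, F

C (5/3): C, Eb, G.
A (6/3): A, C, F.
Bb (6/3): Bb, D, G.
Bb (7/5/3): Bb, D, F, A.
A (6/4/3): A, C, D, F.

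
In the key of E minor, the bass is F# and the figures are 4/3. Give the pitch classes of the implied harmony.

The written figures 4/3 are shorthand for 6/4/3: the 6 is implied.
A third above F# in this key is A.
A fourth above F# in this key is B.
A sixth above F# in this key is D.
Together with the bass F#, this spells B minor seventh in second inversion.

F#, A, B, D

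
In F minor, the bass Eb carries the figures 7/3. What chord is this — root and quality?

Eb dominant seventh

The figures 7/3 indicate a seventh chord in root position.
In root position the bass is the root, so the root is Eb.
The chord tones are Eb, G, Bb, Db, giving Eb dominant seventh.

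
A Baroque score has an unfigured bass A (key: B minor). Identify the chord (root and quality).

An unfigured bass indicates a triad in root position.
In root position the bass is the root, so the root is A.
The chord tones are A, C#, E, giving A major.

A major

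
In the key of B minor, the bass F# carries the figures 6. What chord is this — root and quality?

D major

The figures 6 indicate a triad in first inversion.
In first inversion the root lies a sixth above the bass: a sixth above F# in B minor is D.
The chord tones are F#, A, D, giving D major.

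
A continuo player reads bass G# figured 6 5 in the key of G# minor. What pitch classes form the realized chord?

G#, B, D#, E

The written figures 6 5 are shorthand for 6/5/3: the 3 is implied.
A third above G# in this key is B.
A fifth above G# in this key is D#.
A sixth above G# in this key is E.
Together with the bass G#, this spells E major seventh in first inversion.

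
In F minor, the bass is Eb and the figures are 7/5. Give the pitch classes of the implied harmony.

Eb, G, Bb, Db

The written figures 7/5 are shorthand for 7/5/3: the 3 is implied.
A third above Eb in this key is G.
A fifth above Eb in this key is Bb.
A seventh above Eb in this key is Db.
Together with the bass Eb, this spells Eb dominant seventh in root position.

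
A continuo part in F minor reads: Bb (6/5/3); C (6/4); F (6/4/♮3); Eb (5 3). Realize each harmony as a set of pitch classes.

Bb, Db, F, G | C, F, Ab | F, A, Bb, Db | Eb, G, Bb

Bb (6/5/3): Bb, Db, F, G.
C (6/4): C, F, Ab.
F (6/4/♮3): F, A, Bb, Db.
Eb (5/3): Eb, G, Bb.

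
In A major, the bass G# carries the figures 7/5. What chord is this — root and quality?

The figures 7/5 indicate a seventh chord in root position.
In root position the bass is the root, so the root is G#.
The chord tones are G#, B, D, F#, giving G# half-diminished seventh.

G# half-diminished seventh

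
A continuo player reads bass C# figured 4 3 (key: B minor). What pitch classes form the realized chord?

C#, E, F#, A

The written figures 4 3 are shorthand for 6/4/3: the 6 is implied.
A third above C# in this key is E.
A fourth above C# in this key is F#.
A sixth above C# in this key is A.
Together with the bass C#, this spells F# minor seventh in second inversion.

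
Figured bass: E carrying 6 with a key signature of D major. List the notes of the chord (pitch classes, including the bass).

E, G, C#

The written figures 6 are shorthand for 6/3: the 3 is implied.
A third above E in this key is G.
A sixth above E in this key is C#.
Together with the bass E, this spells C# diminished in first inversion.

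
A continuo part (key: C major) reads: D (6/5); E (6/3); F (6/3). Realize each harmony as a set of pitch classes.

D, F, A, B | E, G, C | F, A, D

D (6/5/3): D, F, A, B.
E (6/3): E, G, C.
F (6/3): F, A, D.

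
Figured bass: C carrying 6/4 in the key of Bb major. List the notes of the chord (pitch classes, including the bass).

A fourth above C in this key is F.
A sixth above C in this key is A.
Together with the bass C, this spells F major in second inversion.

C, F, A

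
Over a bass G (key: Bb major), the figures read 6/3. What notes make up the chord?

A third above G in this key is Bb.
A sixth above G in this key is Eb.
Together with the bass G, this spells Eb major in first inversion.

G, Bb, Eb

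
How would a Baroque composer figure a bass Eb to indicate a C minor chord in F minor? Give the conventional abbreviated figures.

Eb is the third of C minor, so the chord is in first inversion.
A triad in first inversion is figured 6/3, conventionally abbreviated 6.

6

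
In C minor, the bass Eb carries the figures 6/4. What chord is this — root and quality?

Ab major

The figures 6/4 indicate a triad in second inversion.
In second inversion the root lies a fourth above the bass: a fourth above Eb in C minor is Ab.
The chord tones are Eb, Ab, C, giving Ab major.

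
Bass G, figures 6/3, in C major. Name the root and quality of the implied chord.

E minor

The figures 6/3 indicate a triad in first inversion.
In first inversion the root lies a sixth above the bass: a sixth above G in C major is E.
The chord tones are G, B, E, giving E minor.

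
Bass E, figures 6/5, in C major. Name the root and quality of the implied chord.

The figures 6/5 indicate a seventh chord in first inversion.
In first inversion the root lies a sixth above the bass: a sixth above E in C major is C.
The chord tones are E, G, B, C, giving C major seventh.

C major seventh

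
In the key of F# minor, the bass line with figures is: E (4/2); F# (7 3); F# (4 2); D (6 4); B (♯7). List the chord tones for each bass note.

E (6/4/2): E, F#, A, C#.
F# (7/5/3): F#, A, C#, E.
F# (6/4/2): F#, G#, B, D.
D (6/4): D, G#, B.
B (#7/5/3): B, D, F#, A#.

E, F#, A, C# | F#, A, C#, E | F#, G#, B, D | D, G#, B | B, D, F#, A#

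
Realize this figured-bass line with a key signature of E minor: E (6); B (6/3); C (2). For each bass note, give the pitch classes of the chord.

E, G, C | B, D, G | C, D, F#, A

E (6/3): E, G, C.
B (6/3): B, D, G.
C (6/4/2): C, D, F#, A.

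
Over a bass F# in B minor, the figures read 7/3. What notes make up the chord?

F#, A, C#, E

The written figures 7/3 are shorthand for 7/5/3: the 5 is implied.
A third above F# in this key is A.
A fifth above F# in this key is C#.
A seventh above F# in this key is E.
Together with the bass F#, this spells F# minor seventh in root position.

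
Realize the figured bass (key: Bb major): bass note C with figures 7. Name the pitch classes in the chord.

The written figures 7 are shorthand for 7/5/3: the 5/3 are implied.
A third above C in this key is Eb.
A fifth above C in this key is G.
A seventh above C in this key is Bb.
Together with the bass C, this spells C minor seventh in root position.

C, Eb, G, Bb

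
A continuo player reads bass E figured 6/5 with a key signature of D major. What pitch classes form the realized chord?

E, G, B, C#

The written figures 6/5 are shorthand for 6/5/3: the 3 is implied.
A third above E in this key is G.
A fifth above E in this key is B.
A sixth above E in this key is C#.
Together with the bass E, this spells C# half-diminished seventh in first inversion.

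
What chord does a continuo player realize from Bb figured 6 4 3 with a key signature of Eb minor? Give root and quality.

Eb minor seventh

The figures 6 4 3 indicate a seventh chord in second inversion.
In second inversion the root lies a fourth above the bass: a fourth above Bb in Eb minor is Eb.
The chord tones are Bb, Db, Eb, Gb, giving Eb minor seventh.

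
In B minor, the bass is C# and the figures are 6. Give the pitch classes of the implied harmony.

The written figures 6 are shorthand for 6/3: the 3 is implied.
A third above C# in this key is E.
A sixth above C# in this key is A.
Together with the bass C#, this spells A major in first inversion.

C#, E, A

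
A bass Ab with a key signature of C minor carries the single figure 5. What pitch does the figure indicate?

Eb

Counting 4 letter steps above Ab lands on E; in C minor, that letter is Eb.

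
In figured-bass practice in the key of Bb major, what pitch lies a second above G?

Counting 1 letter step above G lands on A; in Bb major, that letter is A.

A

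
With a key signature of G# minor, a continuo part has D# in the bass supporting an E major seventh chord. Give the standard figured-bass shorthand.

D# is the seventh of E major seventh, so the chord is in third inversion.
A seventh chord in third inversion is figured 6/4/2, conventionally abbreviated 4/2.

4/2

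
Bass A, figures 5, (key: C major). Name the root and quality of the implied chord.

A minor

The figures 5 indicate a triad in root position.
In root position the bass is the root, so the root is A.
The chord tones are A, C, E, giving A minor.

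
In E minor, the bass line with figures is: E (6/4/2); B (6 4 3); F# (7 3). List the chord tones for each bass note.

E (6/4/2): E, F#, A, C.
B (6/4/3): B, D, E, G.
F# (7/5/3): F#, A, C, E.

E, F#, A, C | B, D, E, G | F#, A, C, E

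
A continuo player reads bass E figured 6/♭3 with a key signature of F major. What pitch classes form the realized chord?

E, Gb, C

A third above E in this key is G, lowered to Gb by the flat.
A sixth above E in this key is C.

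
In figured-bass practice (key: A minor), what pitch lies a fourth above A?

D

Counting 3 letter steps above A lands on D; in A minor, that letter is D.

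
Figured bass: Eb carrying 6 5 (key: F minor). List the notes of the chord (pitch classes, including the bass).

The written figures 6 5 are shorthand for 6/5/3: the 3 is implied.
A third above Eb in this key is G.
A fifth above Eb in this key is Bb.
A sixth above Eb in this key is C.
Together with the bass Eb, this spells C minor seventh in first inversion.

Eb, G, Bb, C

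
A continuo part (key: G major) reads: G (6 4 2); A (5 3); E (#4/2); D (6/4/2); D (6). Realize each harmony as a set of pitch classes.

G (6/4/2): G, A, C, E.
A (5/3): A, C, E.
E (6/#4/2): E, F#, A#, C.
D (6/4/2): D, E, G, B.
D (6/3): D, F#, B.

G, A, C, E | A, C, E | E, F#, A#, C | D, E, G, B | D, F#, B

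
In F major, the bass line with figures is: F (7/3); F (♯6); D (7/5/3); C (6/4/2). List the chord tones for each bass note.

F (7/5/3): F, A, C, E.
F (#6/3): F, A, D#.
D (7/5/3): D, F, A, C.
C (6/4/2): C, D, F, A.

F, A, C, E | F, A, D# | D, F, A, C | C, D, F, A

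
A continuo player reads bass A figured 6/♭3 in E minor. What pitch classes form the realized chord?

A, Cb, F#

A third above A in this key is C, lowered to Cb by the flat.
A sixth above A in this key is F#.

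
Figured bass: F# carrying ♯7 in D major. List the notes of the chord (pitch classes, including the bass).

F#, A, C#, E#

The written figures ♯7 are shorthand for 7/5/3: the 5/3 are implied.
A third above F# in this key is A.
A fifth above F# in this key is C#.
A seventh above F# in this key is E, raised to E# by the sharp.
Together with the bass F#, this spells F# minor-major seventh in root position.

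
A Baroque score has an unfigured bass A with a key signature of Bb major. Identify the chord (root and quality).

An unfigured bass indicates a triad in root position.
In root position the bass is the root, so the root is A.
The chord tones are A, C, Eb, giving A diminished.

A diminished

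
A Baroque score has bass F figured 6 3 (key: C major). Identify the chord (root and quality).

D minor

The figures 6 3 indicate a triad in first inversion.
In first inversion the root lies a sixth above the bass: a sixth above F in C major is D.
The chord tones are F, A, D, giving D minor.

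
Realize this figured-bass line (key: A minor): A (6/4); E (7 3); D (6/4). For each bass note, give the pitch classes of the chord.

A (6/4): A, D, F.
E (7/5/3): E, G, B, D.
D (6/4): D, G, B.

A, D, F | E, G, B, D | D, G, B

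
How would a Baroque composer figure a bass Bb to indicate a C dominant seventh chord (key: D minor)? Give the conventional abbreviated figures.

4/2

Bb is the seventh of C dominant seventh, so the chord is in third inversion.
A seventh chord in third inversion is figured 6/4/2, conventionally abbreviated 4/2.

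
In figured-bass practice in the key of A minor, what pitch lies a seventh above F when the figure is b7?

Counting 6 letter steps above F lands on E; in A minor, that letter is E.
The b7 figure lowers it a semitone, giving Eb.

Eb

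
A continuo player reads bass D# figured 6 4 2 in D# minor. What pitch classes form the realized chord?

D#, E#, G#, B

A second above D# in this key is E#.
A fourth above D# in this key is G#.
A sixth above D# in this key is B.
Together with the bass D#, this spells E# half-diminished seventh in third inversion.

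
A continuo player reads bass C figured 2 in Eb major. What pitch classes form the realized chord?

C, D, F, Ab

The written figures 2 are shorthand for 6/4/2: the 6/4 are implied.
A second above C in this key is D.
A fourth above C in this key is F.
A sixth above C in this key is Ab.
Together with the bass C, this spells D half-diminished seventh in third inversion.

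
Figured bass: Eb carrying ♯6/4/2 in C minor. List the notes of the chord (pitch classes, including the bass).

Eb, F, Ab, C#

A second above Eb in this key is F.
A fourth above Eb in this key is Ab.
A sixth above Eb in this key is C, raised to C# by the sharp.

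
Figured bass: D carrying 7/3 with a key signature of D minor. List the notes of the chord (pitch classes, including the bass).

The written figures 7/3 are shorthand for 7/5/3: the 5 is implied.
A third above D in this key is F.
A fifth above D in this key is A.
A seventh above D in this key is C.
Together with the bass D, this spells D minor seventh in root position.

D, F, A, C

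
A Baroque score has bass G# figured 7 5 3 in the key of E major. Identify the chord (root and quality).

The figures 7 5 3 indicate a seventh chord in root position.
In root position the bass is the root, so the root is G#.
The chord tones are G#, B, D#, F#, giving G# minor seventh.

G# minor seventh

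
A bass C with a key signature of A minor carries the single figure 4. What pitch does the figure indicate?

F

Counting 3 letter steps above C lands on F; in A minor, that letter is F.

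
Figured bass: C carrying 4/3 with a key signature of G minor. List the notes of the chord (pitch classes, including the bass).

The written figures 4/3 are shorthand for 6/4/3: the 6 is implied.
A third above C in this key is Eb.
A fourth above C in this key is F.
A sixth above C in this key is A.
Together with the bass C, this spells F dominant seventh in second inversion.

C, Eb, F, A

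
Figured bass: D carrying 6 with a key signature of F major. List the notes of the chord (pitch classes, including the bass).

D, F, Bb

The written figures 6 are shorthand for 6/3: the 3 is implied.
A third above D in this key is F.
A sixth above D in this key is Bb.
Together with the bass D, this spells Bb major in first inversion.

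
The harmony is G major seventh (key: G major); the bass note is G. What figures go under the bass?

7

G is the root of G major seventh, so the chord is in root position.
A seventh chord in root position is figured 7/5/3, conventionally abbreviated 7.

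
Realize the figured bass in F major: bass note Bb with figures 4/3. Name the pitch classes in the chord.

The written figures 4/3 are shorthand for 6/4/3: the 6 is implied.
A third above Bb in this key is D.
A fourth above Bb in this key is E.
A sixth above Bb in this key is G.
Together with the bass Bb, this spells E half-diminished seventh in second inversion.

Bb, D, E, G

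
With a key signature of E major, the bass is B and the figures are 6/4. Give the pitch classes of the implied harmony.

B, E, G#

A fourth above B in this key is E.
A sixth above B in this key is G#.
Together with the bass B, this spells E major in second inversion.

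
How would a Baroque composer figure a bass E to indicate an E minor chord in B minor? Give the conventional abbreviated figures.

E is the root of E minor, so the chord is in root position.
A triad in root position is figured 5/3, conventionally abbreviated (no figures — root-position triad).

no figures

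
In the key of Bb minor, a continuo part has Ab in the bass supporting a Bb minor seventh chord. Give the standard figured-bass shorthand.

4/2

Ab is the seventh of Bb minor seventh, so the chord is in third inversion.
A seventh chord in third inversion is figured 6/4/2, conventionally abbreviated 4/2.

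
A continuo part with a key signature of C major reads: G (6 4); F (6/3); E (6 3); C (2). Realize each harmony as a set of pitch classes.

G, C, E | F, A, D | E, G, C | C, D, F, A

G (6/4): G, C, E.
F (6/3): F, A, D.
E (6/3): E, G, C.
C (6/4/2): C, D, F, A.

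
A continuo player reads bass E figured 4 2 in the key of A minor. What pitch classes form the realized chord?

The written figures 4 2 are shorthand for 6/4/2: the 6 is implied.
A second above E in this key is F.
A fourth above E in this key is A.
A sixth above E in this key is C.
Together with the bass E, this spells F major seventh in third inversion.

E, F, A, C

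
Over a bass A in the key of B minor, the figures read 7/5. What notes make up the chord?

The written figures 7/5 are shorthand for 7/5/3: the 3 is implied.
A third above A in this key is C#.
A fifth above A in this key is E.
A seventh above A in this key is G.
Together with the bass A, this spells A dominant seventh in root position.

A, C#, E, G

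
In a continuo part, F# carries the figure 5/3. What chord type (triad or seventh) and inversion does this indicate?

Intervals of 5/3 above the bass form a triad; the bass is the root, so this is root position.

triad, root position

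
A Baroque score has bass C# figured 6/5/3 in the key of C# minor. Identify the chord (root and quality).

A major seventh

The figures 6/5/3 indicate a seventh chord in first inversion.
In first inversion the root lies a sixth above the bass: a sixth above C# in C# minor is A.
The chord tones are C#, E, G#, A, giving A major seventh.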